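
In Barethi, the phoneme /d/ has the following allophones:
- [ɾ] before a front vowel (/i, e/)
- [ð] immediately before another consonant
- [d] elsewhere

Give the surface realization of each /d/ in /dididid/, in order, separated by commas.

[ɾ], [ɾ], [ɾ], [d]

Occurrence 1 (position 1): before a front vowel (/i, e/) → [ɾ].
Occurrence 2 (position 3): before a front vowel (/i, e/) → [ɾ].
Occurrence 3 (position 5): before a front vowel (/i, e/) → [ɾ].
Occurrence 4 (position 7): no conditioning environment matches → elsewhere allophone [d].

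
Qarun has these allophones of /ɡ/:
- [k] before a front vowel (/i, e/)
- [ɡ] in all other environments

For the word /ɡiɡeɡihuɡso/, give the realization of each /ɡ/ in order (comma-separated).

Occurrence 1 (position 1): before a front vowel (/i, e/) → [k].
Occurrence 2 (position 3): before a front vowel (/i, e/) → [k].
Occurrence 3 (position 5): before a front vowel (/i, e/) → [k].
Occurrence 4 (position 9): no conditioning environment matches → elsewhere allophone [ɡ].

[k], [k], [k], [ɡ]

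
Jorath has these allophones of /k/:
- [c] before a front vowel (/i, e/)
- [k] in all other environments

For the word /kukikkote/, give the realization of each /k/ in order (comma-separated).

Occurrence 1 (position 1): no conditioning environment matches → elsewhere allophone [k].
Occurrence 2 (position 3): before a front vowel → [c].
Occurrence 3 (position 5): no conditioning environment matches → elsewhere allophone [k].
Occurrence 4 (position 6): no conditioning environment matches → elsewhere allophone [k].

[k], [c], [k], [k]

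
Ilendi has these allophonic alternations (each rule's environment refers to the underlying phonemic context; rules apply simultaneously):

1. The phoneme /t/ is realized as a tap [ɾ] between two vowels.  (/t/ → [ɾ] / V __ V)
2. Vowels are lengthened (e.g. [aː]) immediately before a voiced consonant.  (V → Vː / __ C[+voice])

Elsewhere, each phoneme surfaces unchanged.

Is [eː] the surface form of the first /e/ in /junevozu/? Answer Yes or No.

Yes

Rule 2 applies to /e/ (between /n/ and /v/: before a voiced consonant) → [eː].
The actual realization is [eː], which matches [eː].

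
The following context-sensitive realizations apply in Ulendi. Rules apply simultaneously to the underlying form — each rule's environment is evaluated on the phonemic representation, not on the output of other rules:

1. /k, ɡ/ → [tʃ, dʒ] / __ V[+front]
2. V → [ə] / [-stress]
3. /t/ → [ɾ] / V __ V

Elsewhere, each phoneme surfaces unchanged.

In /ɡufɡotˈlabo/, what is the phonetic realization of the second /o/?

[ə]

Rule 2 applies to /o/ (word-final: in an unstressed syllable) → [ə].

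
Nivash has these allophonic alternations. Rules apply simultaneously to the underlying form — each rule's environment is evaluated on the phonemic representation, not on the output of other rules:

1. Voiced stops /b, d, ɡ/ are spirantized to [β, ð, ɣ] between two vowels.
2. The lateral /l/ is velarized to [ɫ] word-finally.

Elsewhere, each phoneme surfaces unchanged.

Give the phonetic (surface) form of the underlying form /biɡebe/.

[biɣeβe]

/b/ — word-initial; rule 1 does not apply here → [b].
/i/ (between /b/ and /ɡ/): no rule targets it → [i].
/ɡ/ (between /i/ and /e/) occurs between two vowels → [ɣ] by rule 1.
/e/ (between /ɡ/ and /b/) is unaffected → [e].
/b/ meets the environment for rule 1 (between two vowels) → [β].
/e/ — not in any rule's target class → [e].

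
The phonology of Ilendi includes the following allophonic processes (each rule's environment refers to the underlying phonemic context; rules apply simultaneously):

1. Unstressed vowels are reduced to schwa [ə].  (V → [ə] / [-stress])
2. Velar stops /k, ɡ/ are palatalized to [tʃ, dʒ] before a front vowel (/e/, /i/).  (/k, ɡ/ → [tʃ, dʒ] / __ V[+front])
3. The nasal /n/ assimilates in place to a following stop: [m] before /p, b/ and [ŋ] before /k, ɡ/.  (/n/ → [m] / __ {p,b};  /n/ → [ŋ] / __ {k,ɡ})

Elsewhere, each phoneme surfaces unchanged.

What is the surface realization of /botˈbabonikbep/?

[bətˈbabənəkbəp]

/b/ (word-initial) is unaffected → [b].
/o/ — between /b/ and /t/, in an unstressed syllable — surfaces as [ə] (rule 1).
/t/ (between /o/ and /b/): no rule targets it → [t].
/b/ (between /t/ and /a/) is unaffected → [b].
/a/ (between /b/ and /b/): rule 1 targets it, but not in an unstressed syllable → unchanged [a].
/b/ stays [b].
/o/ — between /b/ and /n/, in an unstressed syllable — surfaces as [ə] (rule 1).
/n/ (between /o/ and /i/) is in the target of rule 3 but the environment (before a labial or velar stop) is not met → [n].
/i/ (between /n/ and /k/): in an unstressed syllable, so rule 1 applies → [ə].
/k/ (between /i/ and /b/): rule 2 targets it, but not before a front vowel → unchanged [k].
/b/ (between /k/ and /e/) is unaffected → [b].
/e/ — between /b/ and /p/, in an unstressed syllable — surfaces as [ə] (rule 1).
/p/ — not in any rule's target class → [p].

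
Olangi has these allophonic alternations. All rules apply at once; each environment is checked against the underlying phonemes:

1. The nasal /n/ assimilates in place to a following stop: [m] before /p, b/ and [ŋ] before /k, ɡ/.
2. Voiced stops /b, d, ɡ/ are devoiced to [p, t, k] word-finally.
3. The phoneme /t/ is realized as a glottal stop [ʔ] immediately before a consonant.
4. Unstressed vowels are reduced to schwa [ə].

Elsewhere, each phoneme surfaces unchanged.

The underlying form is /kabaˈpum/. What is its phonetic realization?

[kəbəˈpum]

/k/ (word-initial): no rule targets it → [k].
/a/ — between /k/ and /b/, in an unstressed syllable — surfaces as [ə] (rule 4).
/b/ (between /a/ and /a/) is in the target of rule 2 but the environment (word-finally) is not met → [b].
/a/ (between /b/ and /p/): in an unstressed syllable, so rule 4 applies → [ə].
/p/ stays [p].
/u/ (between /p/ and /m/) is in the target of rule 4 but the environment (in an unstressed syllable) is not met → [u].
/m/ stays [m].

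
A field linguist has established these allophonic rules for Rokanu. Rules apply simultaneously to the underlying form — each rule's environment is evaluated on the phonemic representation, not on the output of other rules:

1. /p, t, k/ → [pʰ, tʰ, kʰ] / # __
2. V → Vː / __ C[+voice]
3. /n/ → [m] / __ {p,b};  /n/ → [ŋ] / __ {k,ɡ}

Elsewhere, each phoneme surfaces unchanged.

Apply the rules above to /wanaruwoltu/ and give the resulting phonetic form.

[waːnaːruːwoːltu]

/w/ (word-initial) is unaffected → [w].
/a/ (between /w/ and /n/): before a voiced consonant, so rule 2 applies → [aː].
/n/ — between /a/ and /a/; rule 3 does not apply here → [n].
/a/ (between /n/ and /r/): before a voiced consonant, so rule 2 applies → [aː].
/r/ — not in any rule's target class → [r].
Rule 2 applies to /u/ (between /r/ and /w/: before a voiced consonant) → [uː].
/w/ stays [w].
/o/ (between /w/ and /l/): before a voiced consonant, so rule 2 applies → [oː].
/l/ stays [l].
/t/ — between /l/ and /u/; rule 1 does not apply here → [t].
/u/ (word-final) fails the environment for rule 2, so it stays [u].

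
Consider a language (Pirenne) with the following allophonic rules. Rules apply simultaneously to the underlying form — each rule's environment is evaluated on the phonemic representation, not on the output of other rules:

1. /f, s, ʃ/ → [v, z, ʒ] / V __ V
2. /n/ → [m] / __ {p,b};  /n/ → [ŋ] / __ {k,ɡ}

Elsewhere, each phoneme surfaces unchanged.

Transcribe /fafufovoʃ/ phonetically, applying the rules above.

[favuvovoʃ]

/f/ — word-initial; rule 1 does not apply here → [f].
/a/ (between /f/ and /f/) is unaffected → [a].
Rule 1 applies to /f/ (between /a/ and /u/: between two vowels) → [v].
/u/ (between /f/ and /f/) is unaffected → [u].
/f/ — between /u/ and /o/, between two vowels — surfaces as [v] (rule 1).
/o/ (between /f/ and /v/) is unaffected → [o].
/v/ (between /o/ and /o/): no rule targets it → [v].
/o/ (between /v/ and /ʃ/): no rule targets it → [o].
/ʃ/ (word-final) fails the environment for rule 1, so it stays [ʃ].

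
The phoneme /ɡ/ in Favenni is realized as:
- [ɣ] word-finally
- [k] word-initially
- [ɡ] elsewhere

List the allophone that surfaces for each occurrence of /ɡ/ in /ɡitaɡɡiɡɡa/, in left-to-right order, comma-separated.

Occurrence 1 (position 1): word-initially → [k].
Occurrence 2 (position 5): no conditioning environment matches → elsewhere allophone [ɡ].
Occurrence 3 (position 6): no conditioning environment matches → elsewhere allophone [ɡ].
Occurrence 4 (position 8): no conditioning environment matches → elsewhere allophone [ɡ].
Occurrence 5 (position 9): no conditioning environment matches → elsewhere allophone [ɡ].

[k], [ɡ], [ɡ], [ɡ], [ɡ]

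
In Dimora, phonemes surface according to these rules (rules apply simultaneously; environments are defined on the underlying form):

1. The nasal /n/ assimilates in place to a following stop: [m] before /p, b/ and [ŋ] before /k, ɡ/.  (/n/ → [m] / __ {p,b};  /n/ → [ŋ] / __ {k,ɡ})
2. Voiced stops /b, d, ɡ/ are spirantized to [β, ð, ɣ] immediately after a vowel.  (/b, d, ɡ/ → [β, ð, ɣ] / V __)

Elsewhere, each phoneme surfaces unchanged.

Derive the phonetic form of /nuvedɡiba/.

/n/ (word-initial): rule 1 targets it, but not before a labial or velar stop → unchanged [n].
/u/ (between /n/ and /v/): no rule targets it → [u].
/v/ (between /u/ and /e/) is unaffected → [v].
/e/ stays [e].
/d/ (between /e/ and /ɡ/): immediately after a vowel, so rule 2 applies → [ð].
/ɡ/ (between /d/ and /i/) is in the target of rule 2 but the environment (immediately after a vowel) is not met → [ɡ].
/i/ stays [i].
/b/ meets the environment for rule 2 (immediately after a vowel) → [β].
/a/ (word-final): no rule targets it → [a].

[nuveðɡiβa]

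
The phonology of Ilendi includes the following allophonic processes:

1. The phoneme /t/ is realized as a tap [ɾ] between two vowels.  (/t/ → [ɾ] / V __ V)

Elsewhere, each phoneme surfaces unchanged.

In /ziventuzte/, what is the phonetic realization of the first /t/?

[t]

/t/ (between /n/ and /u/): rule 1 targets it, but not between two vowels → unchanged [t].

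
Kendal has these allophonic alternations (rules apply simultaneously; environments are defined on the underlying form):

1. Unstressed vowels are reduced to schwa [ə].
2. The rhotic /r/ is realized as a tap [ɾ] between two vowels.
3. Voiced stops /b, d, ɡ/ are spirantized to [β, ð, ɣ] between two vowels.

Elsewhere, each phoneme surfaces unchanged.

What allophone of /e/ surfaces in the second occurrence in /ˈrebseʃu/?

/e/ (between /s/ and /ʃ/): in an unstressed syllable, so rule 1 applies → [ə].

[ə]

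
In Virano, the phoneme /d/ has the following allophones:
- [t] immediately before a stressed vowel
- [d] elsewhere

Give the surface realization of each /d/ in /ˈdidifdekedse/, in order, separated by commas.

[t], [d], [d], [d]

Occurrence 1 (position 1): immediately before a stressed vowel → [t].
Occurrence 2 (position 3): no conditioning environment matches → elsewhere allophone [d].
Occurrence 3 (position 6): no conditioning environment matches → elsewhere allophone [d].
Occurrence 4 (position 10): no conditioning environment matches → elsewhere allophone [d].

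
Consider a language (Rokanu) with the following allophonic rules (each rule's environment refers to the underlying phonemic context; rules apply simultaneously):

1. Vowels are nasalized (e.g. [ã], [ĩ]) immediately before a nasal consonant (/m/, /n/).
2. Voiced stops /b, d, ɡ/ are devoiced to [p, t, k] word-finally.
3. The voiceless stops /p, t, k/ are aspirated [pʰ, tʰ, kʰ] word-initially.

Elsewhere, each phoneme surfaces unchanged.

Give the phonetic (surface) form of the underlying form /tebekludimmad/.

[tʰebekludĩmmat]

/t/ (word-initial) occurs word-initially → [tʰ] by rule 3.
/e/ (between /t/ and /b/) is in the target of rule 1 but the environment (before a nasal consonant) is not met → [e].
/b/ (between /e/ and /e/) is in the target of rule 2 but the environment (word-finally) is not met → [b].
/e/ (between /b/ and /k/) fails the environment for rule 1, so it stays [e].
/k/ (between /e/ and /l/): rule 3 targets it, but not word-initially → unchanged [k].
/u/ (between /l/ and /d/) fails the environment for rule 1, so it stays [u].
/d/ (between /u/ and /i/): rule 2 targets it, but not word-finally → unchanged [d].
/i/ — between /d/ and /m/, before a nasal consonant — surfaces as [ĩ] (rule 1).
/a/ (between /m/ and /d/) fails the environment for rule 1, so it stays [a].
/d/ (word-final) occurs word-finally → [t] by rule 2.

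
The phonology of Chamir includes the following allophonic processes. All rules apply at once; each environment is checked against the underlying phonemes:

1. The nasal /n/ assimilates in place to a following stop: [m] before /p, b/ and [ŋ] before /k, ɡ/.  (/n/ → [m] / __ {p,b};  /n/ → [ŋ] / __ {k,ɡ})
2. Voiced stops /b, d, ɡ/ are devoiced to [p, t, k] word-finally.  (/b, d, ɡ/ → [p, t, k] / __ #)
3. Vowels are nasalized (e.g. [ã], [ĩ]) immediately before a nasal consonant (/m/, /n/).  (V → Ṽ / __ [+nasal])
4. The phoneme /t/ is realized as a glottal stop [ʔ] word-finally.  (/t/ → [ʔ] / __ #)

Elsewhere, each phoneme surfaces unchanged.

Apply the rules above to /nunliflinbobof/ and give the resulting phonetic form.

[nũnliflĩmbobof]

/n/ (word-initial) is in the target of rule 1 but the environment (before a labial or velar stop) is not met → [n].
/u/ — between /n/ and /n/, before a nasal consonant — surfaces as [ũ] (rule 3).
/n/ (between /u/ and /l/) is in the target of rule 1 but the environment (before a labial or velar stop) is not met → [n].
/l/ (between /n/ and /i/) is unaffected → [l].
/i/ — between /l/ and /f/; rule 3 does not apply here → [i].
/f/ (between /i/ and /l/): no rule targets it → [f].
/l/ (between /f/ and /i/): no rule targets it → [l].
/i/ (between /l/ and /n/): before a nasal consonant, so rule 3 applies → [ĩ].
/n/ meets the environment for rule 1 (before a labial or velar stop) → [m].
/b/ — between /n/ and /o/; rule 2 does not apply here → [b].
/o/ (between /b/ and /b/) is in the target of rule 3 but the environment (before a nasal consonant) is not met → [o].
/b/ (between /o/ and /o/): rule 2 targets it, but not word-finally → unchanged [b].
/o/ — between /b/ and /f/; rule 3 does not apply here → [o].
/f/ (word-final) is unaffected → [f].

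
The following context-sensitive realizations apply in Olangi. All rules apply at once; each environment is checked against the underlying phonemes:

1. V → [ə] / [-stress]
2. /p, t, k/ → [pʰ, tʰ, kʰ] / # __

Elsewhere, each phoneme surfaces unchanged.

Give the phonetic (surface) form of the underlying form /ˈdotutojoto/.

/o/ — between /d/ and /t/; rule 1 does not apply here → [o].
/t/ (between /o/ and /u/) is in the target of rule 2 but the environment (word-initially) is not met → [t].
Rule 1 applies to /u/ (between /t/ and /t/: in an unstressed syllable) → [ə].
/t/ (between /u/ and /o/) is in the target of rule 2 but the environment (word-initially) is not met → [t].
/o/ meets the environment for rule 1 (in an unstressed syllable) → [ə].
/o/ meets the environment for rule 1 (in an unstressed syllable) → [ə].
/t/ (between /o/ and /o/): rule 2 targets it, but not word-initially → unchanged [t].
/o/ (word-final) occurs in an unstressed syllable → [ə] by rule 1.

[ˈdotətəjətə]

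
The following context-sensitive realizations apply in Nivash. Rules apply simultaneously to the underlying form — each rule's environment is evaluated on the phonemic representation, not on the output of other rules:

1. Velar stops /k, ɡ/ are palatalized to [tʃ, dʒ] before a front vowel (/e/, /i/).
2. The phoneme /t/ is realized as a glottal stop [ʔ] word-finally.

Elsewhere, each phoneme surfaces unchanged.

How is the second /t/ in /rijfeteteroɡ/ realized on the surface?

[t]

/t/ — between /e/ and /e/; rule 2 does not apply here → [t].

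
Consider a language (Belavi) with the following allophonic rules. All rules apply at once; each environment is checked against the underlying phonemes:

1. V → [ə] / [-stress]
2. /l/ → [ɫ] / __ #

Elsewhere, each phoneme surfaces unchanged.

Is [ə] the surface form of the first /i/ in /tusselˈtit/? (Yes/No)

No

/i/ — between /t/ and /t/; rule 1 does not apply here → [i].
The actual realization is [i], not [ə].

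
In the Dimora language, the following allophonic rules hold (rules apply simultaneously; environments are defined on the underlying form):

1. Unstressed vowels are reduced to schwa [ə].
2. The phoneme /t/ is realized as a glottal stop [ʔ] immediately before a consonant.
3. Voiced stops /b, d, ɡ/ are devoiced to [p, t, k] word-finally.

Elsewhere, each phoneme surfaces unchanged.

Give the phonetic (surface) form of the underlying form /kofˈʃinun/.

/o/ (between /k/ and /f/) occurs in an unstressed syllable → [ə] by rule 1.
/i/ (between /ʃ/ and /n/): rule 1 targets it, but not in an unstressed syllable → unchanged [i].
Rule 1 applies to /u/ (between /n/ and /n/: in an unstressed syllable) → [ə].

[kəfˈʃinən]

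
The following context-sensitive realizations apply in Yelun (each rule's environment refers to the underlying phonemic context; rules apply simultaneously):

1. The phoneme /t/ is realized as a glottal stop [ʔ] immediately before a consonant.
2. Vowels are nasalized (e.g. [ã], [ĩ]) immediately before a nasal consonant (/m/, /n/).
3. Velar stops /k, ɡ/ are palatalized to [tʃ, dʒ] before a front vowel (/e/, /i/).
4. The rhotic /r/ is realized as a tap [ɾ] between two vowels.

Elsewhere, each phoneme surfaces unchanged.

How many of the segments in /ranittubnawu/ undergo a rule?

Segments that undergo a rule: /a/ → [ã] (rule 2); /t/ → [ʔ] (rule 1).
All other segments surface unchanged.

2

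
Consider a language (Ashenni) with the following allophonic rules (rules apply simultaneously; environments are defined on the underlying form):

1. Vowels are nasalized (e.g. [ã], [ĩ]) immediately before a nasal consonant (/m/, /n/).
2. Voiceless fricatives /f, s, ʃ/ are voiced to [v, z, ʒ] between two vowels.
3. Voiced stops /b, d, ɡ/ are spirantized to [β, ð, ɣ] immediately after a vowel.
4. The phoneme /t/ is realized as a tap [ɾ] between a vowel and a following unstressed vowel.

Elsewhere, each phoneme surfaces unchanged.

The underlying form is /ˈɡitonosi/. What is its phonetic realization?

/ɡ/ (word-initial) fails the environment for rule 3, so it stays [ɡ].
/i/ (between /ɡ/ and /t/) fails the environment for rule 1, so it stays [i].
/t/ (between /i/ and /o/) occurs between a vowel and a following unstressed vowel → [ɾ] by rule 4.
/o/ (between /t/ and /n/): before a nasal consonant, so rule 1 applies → [õ].
/o/ (between /n/ and /s/) is in the target of rule 1 but the environment (before a nasal consonant) is not met → [o].
/s/ — between /o/ and /i/, between two vowels — surfaces as [z] (rule 2).
/i/ — word-final; rule 1 does not apply here → [i].

[ˈɡiɾõnozi]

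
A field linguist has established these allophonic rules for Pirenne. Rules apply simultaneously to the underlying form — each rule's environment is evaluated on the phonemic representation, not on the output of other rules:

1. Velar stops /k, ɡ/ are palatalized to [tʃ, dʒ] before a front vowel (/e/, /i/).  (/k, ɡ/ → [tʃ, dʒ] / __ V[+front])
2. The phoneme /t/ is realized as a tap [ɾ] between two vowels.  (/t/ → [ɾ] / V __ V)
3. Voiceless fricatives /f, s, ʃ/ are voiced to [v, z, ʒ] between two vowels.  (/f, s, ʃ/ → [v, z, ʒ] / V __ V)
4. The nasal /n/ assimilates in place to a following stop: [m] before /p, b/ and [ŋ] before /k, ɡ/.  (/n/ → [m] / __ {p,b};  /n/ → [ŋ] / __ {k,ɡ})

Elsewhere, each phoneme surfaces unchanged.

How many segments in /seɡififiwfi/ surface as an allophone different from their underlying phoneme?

Segments that undergo a rule: /ɡ/ → [dʒ] (rule 1); /f/ → [v] (rule 3); /f/ → [v] (rule 3).
All other segments surface unchanged.

3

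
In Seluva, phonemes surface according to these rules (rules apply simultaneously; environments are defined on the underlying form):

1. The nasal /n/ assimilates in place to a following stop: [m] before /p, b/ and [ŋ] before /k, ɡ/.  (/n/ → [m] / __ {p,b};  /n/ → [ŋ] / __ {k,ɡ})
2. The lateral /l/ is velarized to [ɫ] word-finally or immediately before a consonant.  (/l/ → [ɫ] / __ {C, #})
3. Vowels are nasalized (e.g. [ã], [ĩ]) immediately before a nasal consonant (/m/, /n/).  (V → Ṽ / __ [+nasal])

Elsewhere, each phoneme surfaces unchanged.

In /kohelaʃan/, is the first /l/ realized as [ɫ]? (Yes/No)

/l/ (between /e/ and /a/): rule 2 targets it, but not word-finally or immediately before a consonant → unchanged [l].
The actual realization is [l], not [ɫ].

No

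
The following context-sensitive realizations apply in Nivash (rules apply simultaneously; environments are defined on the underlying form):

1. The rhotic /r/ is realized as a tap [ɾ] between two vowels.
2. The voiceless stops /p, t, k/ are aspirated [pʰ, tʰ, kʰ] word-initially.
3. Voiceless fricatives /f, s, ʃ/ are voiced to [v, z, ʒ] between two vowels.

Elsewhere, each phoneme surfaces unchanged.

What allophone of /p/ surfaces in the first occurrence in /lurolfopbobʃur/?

[p]

/p/ (between /o/ and /b/): rule 2 targets it, but not word-initially → unchanged [p].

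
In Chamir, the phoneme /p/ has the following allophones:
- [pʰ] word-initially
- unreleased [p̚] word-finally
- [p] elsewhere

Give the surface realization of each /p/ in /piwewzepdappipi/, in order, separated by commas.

[pʰ], [p], [p], [p], [p]

Occurrence 1 (position 1): word-initially → [pʰ].
Occurrence 2 (position 8): no conditioning environment matches → elsewhere allophone [p].
Occurrence 3 (position 11): no conditioning environment matches → elsewhere allophone [p].
Occurrence 4 (position 12): no conditioning environment matches → elsewhere allophone [p].
Occurrence 5 (position 14): no conditioning environment matches → elsewhere allophone [p].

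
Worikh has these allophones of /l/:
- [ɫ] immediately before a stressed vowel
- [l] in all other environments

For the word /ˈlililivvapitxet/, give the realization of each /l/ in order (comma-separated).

Occurrence 1 (position 1): immediately before a stressed vowel → [ɫ].
Occurrence 2 (position 3): no conditioning environment matches → elsewhere allophone [l].
Occurrence 3 (position 5): no conditioning environment matches → elsewhere allophone [l].

[ɫ], [l], [l]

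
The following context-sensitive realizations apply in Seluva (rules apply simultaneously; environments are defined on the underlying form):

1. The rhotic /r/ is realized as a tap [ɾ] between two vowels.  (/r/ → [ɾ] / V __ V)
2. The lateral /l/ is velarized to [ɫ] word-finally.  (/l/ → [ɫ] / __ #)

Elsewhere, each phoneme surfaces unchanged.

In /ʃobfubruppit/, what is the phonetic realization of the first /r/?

[r]

/r/ (between /b/ and /u/) is in the target of rule 1 but the environment (between two vowels) is not met → [r].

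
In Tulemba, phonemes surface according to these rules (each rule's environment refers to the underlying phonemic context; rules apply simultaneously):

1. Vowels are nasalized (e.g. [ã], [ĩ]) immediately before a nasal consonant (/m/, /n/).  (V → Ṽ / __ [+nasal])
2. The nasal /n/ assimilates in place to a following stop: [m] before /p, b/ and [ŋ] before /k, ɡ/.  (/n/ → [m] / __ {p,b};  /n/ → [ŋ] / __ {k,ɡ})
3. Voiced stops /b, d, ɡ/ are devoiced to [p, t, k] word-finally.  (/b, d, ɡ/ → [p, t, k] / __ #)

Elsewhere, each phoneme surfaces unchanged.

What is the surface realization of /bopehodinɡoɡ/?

/b/ (word-initial): rule 3 targets it, but not word-finally → unchanged [b].
/o/ (between /b/ and /p/) fails the environment for rule 1, so it stays [o].
/p/ — not in any rule's target class → [p].
/e/ (between /p/ and /h/): rule 1 targets it, but not before a nasal consonant → unchanged [e].
/h/ (between /e/ and /o/): no rule targets it → [h].
/o/ (between /h/ and /d/) fails the environment for rule 1, so it stays [o].
/d/ (between /o/ and /i/) is in the target of rule 3 but the environment (word-finally) is not met → [d].
/i/ (between /d/ and /n/): before a nasal consonant, so rule 1 applies → [ĩ].
/n/ (between /i/ and /ɡ/): before a labial or velar stop, so rule 2 applies → [ŋ].
/ɡ/ (between /n/ and /o/): rule 3 targets it, but not word-finally → unchanged [ɡ].
/o/ (between /ɡ/ and /ɡ/): rule 1 targets it, but not before a nasal consonant → unchanged [o].
/ɡ/ (word-final): word-finally, so rule 3 applies → [k].

[bopehodĩŋɡok]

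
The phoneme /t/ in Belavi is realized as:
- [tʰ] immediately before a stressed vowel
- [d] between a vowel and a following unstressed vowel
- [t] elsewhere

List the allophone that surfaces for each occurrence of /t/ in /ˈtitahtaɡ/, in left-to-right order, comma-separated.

[tʰ], [d], [t]

Occurrence 1 (position 1): immediately before a stressed vowel → [tʰ].
Occurrence 2 (position 3): between a vowel and a following unstressed vowel → [d].
Occurrence 3 (position 6): no conditioning environment matches → elsewhere allophone [t].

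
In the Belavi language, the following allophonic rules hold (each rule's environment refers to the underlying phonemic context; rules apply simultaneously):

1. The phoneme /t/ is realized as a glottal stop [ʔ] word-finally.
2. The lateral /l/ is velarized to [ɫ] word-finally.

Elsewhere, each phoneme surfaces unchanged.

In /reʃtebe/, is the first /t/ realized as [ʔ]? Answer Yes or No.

/t/ (between /ʃ/ and /e/) fails the environment for rule 1, so it stays [t].
The actual realization is [t], not [ʔ].

No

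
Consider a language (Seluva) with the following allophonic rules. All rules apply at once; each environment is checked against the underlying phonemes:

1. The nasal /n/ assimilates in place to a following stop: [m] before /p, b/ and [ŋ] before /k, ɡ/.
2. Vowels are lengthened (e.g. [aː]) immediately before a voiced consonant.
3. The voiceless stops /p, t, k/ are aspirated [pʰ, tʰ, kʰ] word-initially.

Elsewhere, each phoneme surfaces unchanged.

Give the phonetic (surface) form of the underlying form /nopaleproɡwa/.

/n/ (word-initial) is in the target of rule 1 but the environment (before a labial or velar stop) is not met → [n].
/o/ (between /n/ and /p/) is in the target of rule 2 but the environment (before a voiced consonant) is not met → [o].
/p/ — between /o/ and /a/; rule 3 does not apply here → [p].
/a/ (between /p/ and /l/): before a voiced consonant, so rule 2 applies → [aː].
/e/ (between /l/ and /p/) fails the environment for rule 2, so it stays [e].
/p/ (between /e/ and /r/) fails the environment for rule 3, so it stays [p].
/o/ (between /r/ and /ɡ/) occurs before a voiced consonant → [oː] by rule 2.
/a/ — word-final; rule 2 does not apply here → [a].

[nopaːleproːɡwa]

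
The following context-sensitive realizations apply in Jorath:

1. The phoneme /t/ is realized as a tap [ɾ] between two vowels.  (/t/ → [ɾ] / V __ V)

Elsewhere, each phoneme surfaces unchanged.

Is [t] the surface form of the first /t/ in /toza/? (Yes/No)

/t/ — word-initial; rule 1 does not apply here → [t].
The actual realization is [t], which matches [t].

Yes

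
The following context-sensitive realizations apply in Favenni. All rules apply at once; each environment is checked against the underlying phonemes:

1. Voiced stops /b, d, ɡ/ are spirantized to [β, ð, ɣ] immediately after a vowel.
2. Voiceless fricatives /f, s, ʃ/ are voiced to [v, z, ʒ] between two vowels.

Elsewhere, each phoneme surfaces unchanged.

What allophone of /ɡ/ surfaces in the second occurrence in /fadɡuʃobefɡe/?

[ɡ]

/ɡ/ (between /f/ and /e/) fails the environment for rule 1, so it stays [ɡ].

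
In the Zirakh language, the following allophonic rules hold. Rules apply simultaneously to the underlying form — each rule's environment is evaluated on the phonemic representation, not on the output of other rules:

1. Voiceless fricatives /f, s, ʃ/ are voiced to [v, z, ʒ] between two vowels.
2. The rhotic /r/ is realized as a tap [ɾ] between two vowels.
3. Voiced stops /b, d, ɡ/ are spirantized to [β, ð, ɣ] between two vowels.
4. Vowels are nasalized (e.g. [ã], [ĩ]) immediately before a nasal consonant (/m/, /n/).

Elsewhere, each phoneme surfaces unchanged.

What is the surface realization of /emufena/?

/e/ — word-initial, before a nasal consonant — surfaces as [ẽ] (rule 4).
/m/ (between /e/ and /u/) is unaffected → [m].
/u/ (between /m/ and /f/): rule 4 targets it, but not before a nasal consonant → unchanged [u].
/f/ meets the environment for rule 1 (between two vowels) → [v].
/e/ — between /f/ and /n/, before a nasal consonant — surfaces as [ẽ] (rule 4).
/n/ (between /e/ and /a/): no rule targets it → [n].
/a/ (word-final) is in the target of rule 4 but the environment (before a nasal consonant) is not met → [a].

[ẽmuvẽna]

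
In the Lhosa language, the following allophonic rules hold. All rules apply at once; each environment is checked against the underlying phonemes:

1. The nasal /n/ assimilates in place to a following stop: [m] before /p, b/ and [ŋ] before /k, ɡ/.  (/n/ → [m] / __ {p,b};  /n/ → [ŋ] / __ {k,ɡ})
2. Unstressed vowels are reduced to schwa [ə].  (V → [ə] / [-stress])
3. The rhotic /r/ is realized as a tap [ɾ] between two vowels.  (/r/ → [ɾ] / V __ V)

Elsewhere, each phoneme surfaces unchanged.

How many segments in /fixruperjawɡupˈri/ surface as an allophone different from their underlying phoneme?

5

Segments that undergo a rule: /i/ → [ə] (rule 2); /u/ → [ə] (rule 2); /e/ → [ə] (rule 2); /a/ → [ə] (rule 2); /u/ → [ə] (rule 2).
All other segments surface unchanged.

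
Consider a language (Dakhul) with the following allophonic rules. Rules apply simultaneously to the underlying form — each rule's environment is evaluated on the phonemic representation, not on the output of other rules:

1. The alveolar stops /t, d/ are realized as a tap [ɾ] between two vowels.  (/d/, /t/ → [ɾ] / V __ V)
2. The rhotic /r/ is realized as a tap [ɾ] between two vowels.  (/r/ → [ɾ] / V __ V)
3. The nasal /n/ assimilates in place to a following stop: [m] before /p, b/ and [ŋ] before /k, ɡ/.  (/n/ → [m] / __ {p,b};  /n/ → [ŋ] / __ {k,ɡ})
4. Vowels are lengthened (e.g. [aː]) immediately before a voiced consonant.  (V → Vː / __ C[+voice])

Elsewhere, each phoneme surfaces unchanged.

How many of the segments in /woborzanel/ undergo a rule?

4

Segments that undergo a rule: /o/ → [oː] (rule 4); /o/ → [oː] (rule 4); /a/ → [aː] (rule 4); /e/ → [eː] (rule 4).
All other segments surface unchanged.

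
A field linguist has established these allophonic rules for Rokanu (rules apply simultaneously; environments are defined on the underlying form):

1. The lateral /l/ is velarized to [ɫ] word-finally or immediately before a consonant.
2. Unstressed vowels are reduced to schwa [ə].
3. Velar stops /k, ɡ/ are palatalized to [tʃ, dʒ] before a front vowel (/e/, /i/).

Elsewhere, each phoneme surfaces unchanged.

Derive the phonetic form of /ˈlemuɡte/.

/l/ — word-initial; rule 1 does not apply here → [l].
/e/ (between /l/ and /m/) is in the target of rule 2 but the environment (in an unstressed syllable) is not met → [e].
/u/ (between /m/ and /ɡ/): in an unstressed syllable, so rule 2 applies → [ə].
/ɡ/ (between /u/ and /t/) is in the target of rule 3 but the environment (before a front vowel) is not met → [ɡ].
Rule 2 applies to /e/ (word-final: in an unstressed syllable) → [ə].

[ˈleməɡtə]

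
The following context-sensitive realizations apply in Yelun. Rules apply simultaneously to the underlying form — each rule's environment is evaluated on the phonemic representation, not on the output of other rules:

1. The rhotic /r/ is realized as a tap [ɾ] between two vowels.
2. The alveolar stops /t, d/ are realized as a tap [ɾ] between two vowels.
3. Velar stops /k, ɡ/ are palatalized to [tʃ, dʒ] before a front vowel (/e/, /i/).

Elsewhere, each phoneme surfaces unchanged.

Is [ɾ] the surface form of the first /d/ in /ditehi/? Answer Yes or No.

/d/ (word-initial): rule 2 targets it, but not between two vowels → unchanged [d].
The actual realization is [d], not [ɾ].

No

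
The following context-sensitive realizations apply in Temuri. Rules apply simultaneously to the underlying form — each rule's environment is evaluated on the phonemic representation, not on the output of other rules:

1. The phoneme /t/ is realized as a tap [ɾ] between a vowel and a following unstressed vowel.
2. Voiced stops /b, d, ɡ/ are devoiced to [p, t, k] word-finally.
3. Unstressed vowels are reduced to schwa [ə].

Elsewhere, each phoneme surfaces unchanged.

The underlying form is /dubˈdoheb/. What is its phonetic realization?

[dəbˈdohəp]

/d/ — word-initial; rule 2 does not apply here → [d].
/u/ (between /d/ and /b/) occurs in an unstressed syllable → [ə] by rule 3.
/b/ (between /u/ and /d/) is in the target of rule 2 but the environment (word-finally) is not met → [b].
/d/ (between /b/ and /o/) is in the target of rule 2 but the environment (word-finally) is not met → [d].
/o/ (between /d/ and /h/): rule 3 targets it, but not in an unstressed syllable → unchanged [o].
/h/ stays [h].
/e/ meets the environment for rule 3 (in an unstressed syllable) → [ə].
/b/ — word-final, word-finally — surfaces as [p] (rule 2).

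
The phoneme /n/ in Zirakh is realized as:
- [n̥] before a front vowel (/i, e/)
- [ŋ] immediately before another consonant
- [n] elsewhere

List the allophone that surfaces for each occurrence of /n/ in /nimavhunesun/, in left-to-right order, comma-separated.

Occurrence 1 (position 1): before a front vowel (/i, e/) → [n̥].
Occurrence 2 (position 8): before a front vowel (/i, e/) → [n̥].
Occurrence 3 (position 12): no conditioning environment matches → elsewhere allophone [n].

[n̥], [n̥], [n]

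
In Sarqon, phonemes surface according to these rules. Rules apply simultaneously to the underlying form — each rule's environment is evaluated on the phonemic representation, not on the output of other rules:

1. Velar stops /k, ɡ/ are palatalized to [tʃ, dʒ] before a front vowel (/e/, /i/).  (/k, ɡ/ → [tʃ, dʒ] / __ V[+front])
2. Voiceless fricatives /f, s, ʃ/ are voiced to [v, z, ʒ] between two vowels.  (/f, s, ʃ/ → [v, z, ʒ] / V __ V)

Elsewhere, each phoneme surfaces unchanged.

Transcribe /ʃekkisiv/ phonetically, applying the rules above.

/ʃ/ (word-initial): rule 2 targets it, but not between two vowels → unchanged [ʃ].
/e/ stays [e].
/k/ (between /e/ and /k/): rule 1 targets it, but not before a front vowel → unchanged [k].
/k/ meets the environment for rule 1 (before a front vowel) → [tʃ].
/i/ (between /k/ and /s/): no rule targets it → [i].
/s/ meets the environment for rule 2 (between two vowels) → [z].
/i/ (between /s/ and /v/): no rule targets it → [i].
/v/ — not in any rule's target class → [v].

[ʃektʃiziv]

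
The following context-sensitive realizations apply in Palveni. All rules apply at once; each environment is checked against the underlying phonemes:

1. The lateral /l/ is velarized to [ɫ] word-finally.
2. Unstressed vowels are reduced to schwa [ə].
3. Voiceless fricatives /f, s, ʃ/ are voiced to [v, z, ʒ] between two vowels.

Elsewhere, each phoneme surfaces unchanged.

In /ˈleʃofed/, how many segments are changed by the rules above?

Segments that undergo a rule: /ʃ/ → [ʒ] (rule 3); /o/ → [ə] (rule 2); /f/ → [v] (rule 3); /e/ → [ə] (rule 2).
All other segments surface unchanged.

4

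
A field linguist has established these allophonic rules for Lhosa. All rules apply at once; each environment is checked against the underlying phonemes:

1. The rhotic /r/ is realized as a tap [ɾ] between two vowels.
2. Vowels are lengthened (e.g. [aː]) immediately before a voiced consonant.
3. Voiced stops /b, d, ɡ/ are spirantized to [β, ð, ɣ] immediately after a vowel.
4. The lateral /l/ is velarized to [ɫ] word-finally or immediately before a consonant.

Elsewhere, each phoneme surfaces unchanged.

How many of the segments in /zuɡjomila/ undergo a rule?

Segments that undergo a rule: /u/ → [uː] (rule 2); /ɡ/ → [ɣ] (rule 3); /o/ → [oː] (rule 2); /i/ → [iː] (rule 2).
All other segments surface unchanged.

4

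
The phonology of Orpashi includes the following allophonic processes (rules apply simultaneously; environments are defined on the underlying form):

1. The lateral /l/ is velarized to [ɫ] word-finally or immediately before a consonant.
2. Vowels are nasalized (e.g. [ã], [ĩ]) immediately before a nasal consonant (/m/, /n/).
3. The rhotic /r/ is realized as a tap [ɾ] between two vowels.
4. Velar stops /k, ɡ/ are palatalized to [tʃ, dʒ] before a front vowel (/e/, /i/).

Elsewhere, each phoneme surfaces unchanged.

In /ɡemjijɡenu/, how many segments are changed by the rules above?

Segments that undergo a rule: /ɡ/ → [dʒ] (rule 4); /e/ → [ẽ] (rule 2); /ɡ/ → [dʒ] (rule 4); /e/ → [ẽ] (rule 2).
All other segments surface unchanged.

4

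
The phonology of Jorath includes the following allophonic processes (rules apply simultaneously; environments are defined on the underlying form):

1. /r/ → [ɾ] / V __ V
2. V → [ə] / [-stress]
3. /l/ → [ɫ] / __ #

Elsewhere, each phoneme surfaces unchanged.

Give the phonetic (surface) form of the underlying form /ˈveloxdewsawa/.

/v/ — not in any rule's target class → [v].
/e/ (between /v/ and /l/): rule 2 targets it, but not in an unstressed syllable → unchanged [e].
/l/ (between /e/ and /o/): rule 3 targets it, but not word-finally → unchanged [l].
/o/ (between /l/ and /x/): in an unstressed syllable, so rule 2 applies → [ə].
/x/ (between /o/ and /d/): no rule targets it → [x].
/d/ (between /x/ and /e/): no rule targets it → [d].
/e/ meets the environment for rule 2 (in an unstressed syllable) → [ə].
/w/ stays [w].
/s/ (between /w/ and /a/): no rule targets it → [s].
/a/ — between /s/ and /w/, in an unstressed syllable — surfaces as [ə] (rule 2).
/w/ — not in any rule's target class → [w].
Rule 2 applies to /a/ (word-final: in an unstressed syllable) → [ə].

[ˈveləxdəwsəwə]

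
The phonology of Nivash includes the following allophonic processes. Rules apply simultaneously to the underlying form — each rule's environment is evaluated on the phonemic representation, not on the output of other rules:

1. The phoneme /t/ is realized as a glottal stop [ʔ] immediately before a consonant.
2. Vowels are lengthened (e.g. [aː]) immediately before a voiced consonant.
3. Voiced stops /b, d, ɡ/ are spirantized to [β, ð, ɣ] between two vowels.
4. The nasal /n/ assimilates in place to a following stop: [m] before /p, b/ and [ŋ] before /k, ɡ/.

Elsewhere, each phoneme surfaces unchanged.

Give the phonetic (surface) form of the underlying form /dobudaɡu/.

[doːβuːðaːɣu]

/d/ (word-initial): rule 3 targets it, but not between two vowels → unchanged [d].
/o/ (between /d/ and /b/): before a voiced consonant, so rule 2 applies → [oː].
/b/ (between /o/ and /u/): between two vowels, so rule 3 applies → [β].
/u/ (between /b/ and /d/) occurs before a voiced consonant → [uː] by rule 2.
/d/ meets the environment for rule 3 (between two vowels) → [ð].
/a/ (between /d/ and /ɡ/) occurs before a voiced consonant → [aː] by rule 2.
Rule 3 applies to /ɡ/ (between /a/ and /u/: between two vowels) → [ɣ].
/u/ (word-final) is in the target of rule 2 but the environment (before a voiced consonant) is not met → [u].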